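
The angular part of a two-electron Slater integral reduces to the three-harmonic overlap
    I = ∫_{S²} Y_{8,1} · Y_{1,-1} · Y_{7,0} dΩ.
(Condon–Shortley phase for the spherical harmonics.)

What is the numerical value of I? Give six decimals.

-0.183585

Rules hold: Σm=0, L=16 even, 7≤7≤9.
N = 17·3·15 = 765
Δ = 2!·14!·0!/17! = 1/2040
Racah Σ t=1..1: t=1:−1/25401600 = -1/25401600
⇒ 3j(8 1 7; 0 0 0)² = 8/255, sgn +1
Racah Σ t=0..0: t=0:+1/50803200 = 1/50803200
⇒ 3j(8 1 7; 1 -1 0)² = 3/170, sgn -1
4πI² = N·(3j₀)²·(3jₘ)² = 36/85
I = -1·√(0.423529/4π) = -0.18358486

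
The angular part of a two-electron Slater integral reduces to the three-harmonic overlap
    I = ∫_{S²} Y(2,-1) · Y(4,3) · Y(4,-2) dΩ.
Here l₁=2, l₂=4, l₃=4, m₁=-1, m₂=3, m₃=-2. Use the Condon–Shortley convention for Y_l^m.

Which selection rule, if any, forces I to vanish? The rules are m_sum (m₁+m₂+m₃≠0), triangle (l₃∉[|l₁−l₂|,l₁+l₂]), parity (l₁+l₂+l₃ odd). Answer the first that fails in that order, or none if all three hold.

Σmᵢ = 0  ✓
l₃∈[|l₁−l₂|,l₁+l₂]=[2,6], have l₃=4  ✓
Σlᵢ = 10 ⇒ even  ✓

none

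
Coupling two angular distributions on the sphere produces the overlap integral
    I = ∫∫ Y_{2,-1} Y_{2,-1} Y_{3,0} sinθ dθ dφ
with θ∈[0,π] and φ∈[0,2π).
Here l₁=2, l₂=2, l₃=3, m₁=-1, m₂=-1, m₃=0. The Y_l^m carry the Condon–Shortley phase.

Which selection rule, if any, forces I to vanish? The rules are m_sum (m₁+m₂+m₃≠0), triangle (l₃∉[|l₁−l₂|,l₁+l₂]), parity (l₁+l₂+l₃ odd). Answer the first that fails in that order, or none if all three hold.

m_sum

m₁+m₂+m₃ = -1 − 1 + 0 = -2  ✗
triangle: |2−2|=0 ≤ l₃=3 ≤ 2+2=4
parity: l₁+l₂+l₃ = 7 is odd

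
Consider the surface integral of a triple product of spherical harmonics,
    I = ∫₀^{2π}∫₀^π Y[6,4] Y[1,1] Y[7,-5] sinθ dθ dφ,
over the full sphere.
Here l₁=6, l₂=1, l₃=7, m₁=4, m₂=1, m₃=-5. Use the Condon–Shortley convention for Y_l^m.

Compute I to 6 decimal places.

-0.284256

m-sum 0 ✓  L=14 even ✓  5≤7≤7 ✓
Π(2lᵢ+1) = 13×3×15 = 585
triangle coeff Δ(6,1,7) = 1/1365
Σ_t [0,0]: t=0:+1/518400 = 1/518400
(3j)²=7/195 [(6 1 7; 0 0 0)], sign=-1
Σ_t [0,0]: t=0:+1/14515200 = 1/14515200
(3j)²=22/455 [(6 1 7; 4 1 -5)], sign=+1
⇒ 4πI² = 66/65
I = (-1)√(66/65/(4π)) = -0.28425647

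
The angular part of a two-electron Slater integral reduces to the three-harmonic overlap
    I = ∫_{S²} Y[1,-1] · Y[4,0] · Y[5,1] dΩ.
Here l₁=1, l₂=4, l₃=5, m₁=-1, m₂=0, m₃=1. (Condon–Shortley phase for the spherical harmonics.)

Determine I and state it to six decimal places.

-0.190188

m-sum 0 ✓  L=10 even ✓  3≤5≤5 ✓
Π(2lᵢ+1) = 3×9×11 = 297
triangle coeff Δ(1,4,5) = 1/495
Σ_t [0,0]: t=0:+1/576 = 1/576
(3j)²=5/99 [(1 4 5; 0 0 0)], sign=-1
Σ_t [0,0]: t=0:+1/1152 = 1/1152
(3j)²=1/33 [(1 4 5; -1 0 1)], sign=+1
⇒ 4πI² = 5/11
I = (-1)√(5/11/(4π)) = -0.19018827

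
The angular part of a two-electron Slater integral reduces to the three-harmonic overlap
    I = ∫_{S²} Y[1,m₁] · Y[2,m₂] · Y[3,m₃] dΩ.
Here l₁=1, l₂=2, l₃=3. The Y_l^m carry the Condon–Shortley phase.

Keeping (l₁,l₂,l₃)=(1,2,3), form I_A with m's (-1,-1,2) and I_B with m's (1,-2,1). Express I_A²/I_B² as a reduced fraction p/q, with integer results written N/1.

10/1

Same 1,2,3: normalisation and zero-m 3j drop out of the ratio.
A: Δ: 0! 2! 4! / 7! → 1/105; sum: t=0:+1/12 = 1/12; 3j²(1 2 3; -1 -1 2) = Δ·Π!·Σ² = 2/21  (sign -1)
B: Δ: 0! 2! 4! / 7! → 1/105; sum: t=0:+1/48 = 1/48; 3j²(1 2 3; 1 -2 1) = Δ·Π!·Σ² = 1/105  (sign +1)
I_A²/I_B² = (2/21)/(1/105) = 10/1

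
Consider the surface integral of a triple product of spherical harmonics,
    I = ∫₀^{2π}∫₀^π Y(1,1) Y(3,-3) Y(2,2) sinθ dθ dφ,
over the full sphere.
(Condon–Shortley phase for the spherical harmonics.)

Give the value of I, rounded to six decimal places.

Checks pass: Σm=0; 6 even; l₃=2∈[2,4].
(2·1+1)(2·3+1)(2·2+1) = 105
Δ: 2! 0! 4! / 7! → 1/105
sum: t=1:−1/4 = -1/4
3j²(1 3 2; 0 0 0) = Δ·Π!·Σ² = 3/35  (sign -1)
sum: t=0:+1/48 = 1/48
3j²(1 3 2; 1 -3 2) = Δ·Π!·Σ² = 1/7  (sign +1)
combine: 4πI² = 105·3/35·1/7 = 9/7
take √, sign -1: I = -0.31986543

-0.319865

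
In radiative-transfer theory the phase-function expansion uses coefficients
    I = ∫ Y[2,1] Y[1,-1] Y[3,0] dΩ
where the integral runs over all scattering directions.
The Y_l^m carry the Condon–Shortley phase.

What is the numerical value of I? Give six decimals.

Rules hold: Σm=0, L=6 even, 1≤3≤3.
N = 5·3·7 = 105
Δ = 0!·4!·2!/7! = 1/105
Racah Σ t=0..0: t=0:+1/4 = 1/4
⇒ 3j(2 1 3; 0 0 0)² = 3/35, sgn -1
Racah Σ t=0..0: t=0:+1/12 = 1/12
⇒ 3j(2 1 3; 1 -1 0)² = 1/35, sgn -1
4πI² = N·(3j₀)²·(3jₘ)² = 9/35
I = +1·√(0.257143/4π) = 0.14304817

0.143048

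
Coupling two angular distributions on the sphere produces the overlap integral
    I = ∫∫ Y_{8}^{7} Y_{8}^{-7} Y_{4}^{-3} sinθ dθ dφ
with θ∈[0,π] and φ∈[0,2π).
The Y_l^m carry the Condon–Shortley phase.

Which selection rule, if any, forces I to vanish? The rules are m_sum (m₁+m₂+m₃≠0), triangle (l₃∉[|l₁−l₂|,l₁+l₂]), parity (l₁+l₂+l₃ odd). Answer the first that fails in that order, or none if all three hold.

Σmᵢ = -3  ✗
l₃∈[|l₁−l₂|,l₁+l₂]=[0,16], have l₃=4
Σlᵢ = 20 ⇒ even

m_sum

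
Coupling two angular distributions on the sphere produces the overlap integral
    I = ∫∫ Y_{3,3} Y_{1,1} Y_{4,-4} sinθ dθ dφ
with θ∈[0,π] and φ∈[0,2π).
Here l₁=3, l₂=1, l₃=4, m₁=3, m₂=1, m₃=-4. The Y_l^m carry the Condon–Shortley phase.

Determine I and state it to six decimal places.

Rules hold: Σm=0, L=8 even, 2≤4≤4.
N = 7·3·9 = 189
Δ = 0!·6!·2!/9! = 1/252
Racah Σ t=0..0: t=0:+1/36 = 1/36
⇒ 3j(3 1 4; 0 0 0)² = 4/63, sgn +1
Racah Σ t=0..0: t=0:+1/1440 = 1/1440
⇒ 3j(3 1 4; 3 1 -4)² = 1/9, sgn +1
4πI² = N·(3j₀)²·(3jₘ)² = 4/3
I = +1·√(1.33333/4π) = 0.32573501

0.325735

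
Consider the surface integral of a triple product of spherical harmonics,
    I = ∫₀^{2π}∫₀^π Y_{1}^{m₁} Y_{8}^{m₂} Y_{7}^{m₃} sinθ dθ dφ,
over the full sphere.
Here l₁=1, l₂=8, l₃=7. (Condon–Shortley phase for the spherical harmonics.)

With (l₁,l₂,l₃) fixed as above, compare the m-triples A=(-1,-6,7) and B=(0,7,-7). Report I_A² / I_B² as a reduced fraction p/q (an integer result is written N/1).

1/15

Shared (l₁,l₂,l₃)=(1,8,7): N and (l;000)² cancel in I_A²/I_B².
A: Δ = 2!·0!·14!/17! = 1/2040; Racah Σ t=2..2: t=2:+1/174356582400 = 1/174356582400; ⇒ 3j(1 8 7; -1 -6 7)² = 1/2040, sgn +1
B: Δ = 2!·0!·14!/17! = 1/2040; Racah Σ t=1..1: t=1:−1/87178291200 = -1/87178291200; ⇒ 3j(1 8 7; 0 7 -7)² = 1/136, sgn -1
I_A²/I_B² = (1/2040)/(1/136) = 1/15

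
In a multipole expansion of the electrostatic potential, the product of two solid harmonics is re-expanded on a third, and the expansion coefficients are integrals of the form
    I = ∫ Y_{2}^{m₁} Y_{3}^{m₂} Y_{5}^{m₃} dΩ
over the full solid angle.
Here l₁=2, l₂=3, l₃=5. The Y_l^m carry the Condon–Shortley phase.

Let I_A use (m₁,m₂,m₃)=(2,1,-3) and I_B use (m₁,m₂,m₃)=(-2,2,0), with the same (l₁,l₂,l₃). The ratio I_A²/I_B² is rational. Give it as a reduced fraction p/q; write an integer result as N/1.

l's match ⇒ only the (l;m) 3-j factors differ between A and B.
A: triangle coeff Δ(2,3,5) = 1/2310; Σ_t [0,0]: t=0:+1/1152 = 1/1152; (3j)²=1/33 [(2 3 5; 2 1 -3)], sign=+1
B: triangle coeff Δ(2,3,5) = 1/2310; Σ_t [0,0]: t=0:+1/2880 = 1/2880; (3j)²=1/462 [(2 3 5; -2 2 0)], sign=-1
I_A²/I_B² = (1/33)/(1/462) = 14/1

14/1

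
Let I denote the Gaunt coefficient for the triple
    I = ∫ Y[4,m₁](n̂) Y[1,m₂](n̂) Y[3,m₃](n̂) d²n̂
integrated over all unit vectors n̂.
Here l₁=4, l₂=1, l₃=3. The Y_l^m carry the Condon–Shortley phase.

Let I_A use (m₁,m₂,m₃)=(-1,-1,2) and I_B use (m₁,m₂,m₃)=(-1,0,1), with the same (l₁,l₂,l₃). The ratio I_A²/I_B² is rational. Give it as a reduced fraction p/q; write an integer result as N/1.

Same 4,1,3: normalisation and zero-m 3j drop out of the ratio.
A: Δ: 2! 6! 0! / 9! → 1/252; sum: t=0:+1/240 = 1/240; 3j²(4 1 3; -1 -1 2) = Δ·Π!·Σ² = 1/84  (sign -1)
B: Δ: 2! 6! 0! / 9! → 1/252; sum: t=1:−1/48 = -1/48; 3j²(4 1 3; -1 0 1) = Δ·Π!·Σ² = 5/84  (sign -1)
I_A²/I_B² = (1/84)/(5/84) = 1/5

1/5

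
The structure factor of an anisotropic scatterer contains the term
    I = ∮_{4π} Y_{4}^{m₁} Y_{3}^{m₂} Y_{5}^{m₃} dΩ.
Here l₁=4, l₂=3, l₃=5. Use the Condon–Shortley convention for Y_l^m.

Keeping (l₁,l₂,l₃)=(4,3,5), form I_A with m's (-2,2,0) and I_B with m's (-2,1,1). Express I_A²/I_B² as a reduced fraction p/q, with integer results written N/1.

4800/1849

Shared (l₁,l₂,l₃)=(4,3,5): N and (l;000)² cancel in I_A²/I_B².
A: Δ = 2!·6!·4!/13! = 1/180180; Racah Σ t=1..2: t=1:−1/2880 t=2:+1/576 = 1/720; ⇒ 3j(4 3 5; -2 2 0)² = 80/3003, sgn -1
B: Δ = 2!·6!·4!/13! = 1/180180; Racah Σ t=0..2: t=0:+1/34560 t=1:−1/720 t=2:+1/384 = 43/34560; ⇒ 3j(4 3 5; -2 1 1)² = 1849/180180, sgn +1
I_A²/I_B² = (80/3003)/(1849/180180) = 4800/1849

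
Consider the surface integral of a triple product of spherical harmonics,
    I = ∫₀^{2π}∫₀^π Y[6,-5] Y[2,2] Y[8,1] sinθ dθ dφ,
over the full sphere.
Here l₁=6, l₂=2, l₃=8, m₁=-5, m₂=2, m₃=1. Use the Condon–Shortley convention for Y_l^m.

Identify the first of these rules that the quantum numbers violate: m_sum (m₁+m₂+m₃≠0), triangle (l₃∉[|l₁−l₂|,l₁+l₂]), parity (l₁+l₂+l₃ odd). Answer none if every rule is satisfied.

m_sum

Σmᵢ = -2  ✗
l₃∈[|l₁−l₂|,l₁+l₂]=[4,8], have l₃=8
Σlᵢ = 16 ⇒ even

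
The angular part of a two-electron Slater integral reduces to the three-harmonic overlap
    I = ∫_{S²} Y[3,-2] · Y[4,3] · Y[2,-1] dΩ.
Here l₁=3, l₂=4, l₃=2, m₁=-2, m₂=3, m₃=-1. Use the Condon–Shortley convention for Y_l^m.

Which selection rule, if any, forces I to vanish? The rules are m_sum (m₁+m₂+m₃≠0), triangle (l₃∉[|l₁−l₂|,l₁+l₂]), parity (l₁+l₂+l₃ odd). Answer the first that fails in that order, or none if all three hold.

parity

Σmᵢ = 0  ✓
l₃∈[|l₁−l₂|,l₁+l₂]=[1,7], have l₃=2  ✓
Σlᵢ = 9 ⇒ odd  ✗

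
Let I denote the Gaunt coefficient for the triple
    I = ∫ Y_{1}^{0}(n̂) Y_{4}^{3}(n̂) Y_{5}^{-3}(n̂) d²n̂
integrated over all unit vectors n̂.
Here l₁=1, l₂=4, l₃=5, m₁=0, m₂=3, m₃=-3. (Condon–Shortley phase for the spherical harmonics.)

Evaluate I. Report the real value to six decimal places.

Rules hold: Σm=0, L=10 even, 3≤5≤5.
N = 3·9·11 = 297
Δ = 0!·2!·8!/11! = 1/495
Racah Σ t=0..0: t=0:+1/576 = 1/576
⇒ 3j(1 4 5; 0 0 0)² = 5/99, sgn -1
Racah Σ t=0..0: t=0:+1/5040 = 1/5040
⇒ 3j(1 4 5; 0 3 -3)² = 16/495, sgn +1
4πI² = N·(3j₀)²·(3jₘ)² = 16/33
I = -1·√(0.484848/4π) = -0.19642560

-0.196426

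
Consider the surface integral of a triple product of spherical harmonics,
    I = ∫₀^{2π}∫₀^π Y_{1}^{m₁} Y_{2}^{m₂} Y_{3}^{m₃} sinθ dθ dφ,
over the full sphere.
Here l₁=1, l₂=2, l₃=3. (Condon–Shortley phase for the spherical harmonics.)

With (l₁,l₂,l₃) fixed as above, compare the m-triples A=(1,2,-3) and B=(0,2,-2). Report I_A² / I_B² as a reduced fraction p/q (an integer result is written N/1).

3/1

Shared (l₁,l₂,l₃)=(1,2,3): N and (l;000)² cancel in I_A²/I_B².
A: Δ = 0!·2!·4!/7! = 1/105; Racah Σ t=0..0: t=0:+1/48 = 1/48; ⇒ 3j(1 2 3; 1 2 -3)² = 1/7, sgn +1
B: Δ = 0!·2!·4!/7! = 1/105; Racah Σ t=0..0: t=0:+1/24 = 1/24; ⇒ 3j(1 2 3; 0 2 -2)² = 1/21, sgn -1
I_A²/I_B² = (1/7)/(1/21) = 3/1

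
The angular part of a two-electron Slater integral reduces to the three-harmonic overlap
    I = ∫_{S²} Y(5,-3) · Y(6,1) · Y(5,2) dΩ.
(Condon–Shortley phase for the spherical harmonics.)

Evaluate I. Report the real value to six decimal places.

m-sum 0 ✓  L=16 even ✓  1≤5≤11 ✓
Π(2lᵢ+1) = 11×13×11 = 1573
triangle coeff Δ(5,6,5) = 1/28588560
Σ_t [1,5]: t=1:−1/345600 t=2:+1/13824 t=3:−1/5184 t=4:+1/13824 t=5:−1/345600 = -7/129600
(3j)²=80/7293 [(5 6 5; 0 0 0)], sign=+1
Σ_t [4,6]: t=4:+1/41472 t=5:−1/34560 t=6:+1/345600 = -1/518400
(3j)²=7/36465 [(5 6 5; -3 1 2)], sign=+1
⇒ 4πI² = 112/33813
I = (+1)√(112/33813/(4π)) = 0.01623537

0.016235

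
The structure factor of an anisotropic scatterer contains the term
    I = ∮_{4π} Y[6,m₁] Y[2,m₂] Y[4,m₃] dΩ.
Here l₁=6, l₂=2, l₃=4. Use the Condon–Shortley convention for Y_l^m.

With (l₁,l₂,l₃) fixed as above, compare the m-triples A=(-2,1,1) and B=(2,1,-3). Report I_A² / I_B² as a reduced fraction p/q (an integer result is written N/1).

Same 6,2,4: normalisation and zero-m 3j drop out of the ratio.
A: Δ: 4! 8! 0! / 13! → 1/6435; sum: t=3:−1/4320 = -1/4320; 3j²(6 2 4; -2 1 1) = Δ·Π!·Σ² = 224/6435  (sign +1)
B: Δ: 4! 8! 0! / 13! → 1/6435; sum: t=3:−1/30240 = -1/30240; 3j²(6 2 4; 2 1 -3) = Δ·Π!·Σ² = 32/6435  (sign +1)
I_A²/I_B² = (224/6435)/(32/6435) = 7/1

7/1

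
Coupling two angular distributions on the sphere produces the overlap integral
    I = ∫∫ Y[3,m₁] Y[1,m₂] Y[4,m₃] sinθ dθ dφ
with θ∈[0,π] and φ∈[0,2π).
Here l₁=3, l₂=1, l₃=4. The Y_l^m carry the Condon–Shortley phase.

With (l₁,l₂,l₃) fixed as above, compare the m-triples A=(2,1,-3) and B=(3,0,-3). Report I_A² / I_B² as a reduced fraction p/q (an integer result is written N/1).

Same 3,1,4: normalisation and zero-m 3j drop out of the ratio.
A: Δ: 0! 6! 2! / 9! → 1/252; sum: t=0:+1/240 = 1/240; 3j²(3 1 4; 2 1 -3) = Δ·Π!·Σ² = 1/12  (sign -1)
B: Δ: 0! 6! 2! / 9! → 1/252; sum: t=0:+1/720 = 1/720; 3j²(3 1 4; 3 0 -3) = Δ·Π!·Σ² = 1/36  (sign -1)
I_A²/I_B² = (1/12)/(1/36) = 3/1

3/1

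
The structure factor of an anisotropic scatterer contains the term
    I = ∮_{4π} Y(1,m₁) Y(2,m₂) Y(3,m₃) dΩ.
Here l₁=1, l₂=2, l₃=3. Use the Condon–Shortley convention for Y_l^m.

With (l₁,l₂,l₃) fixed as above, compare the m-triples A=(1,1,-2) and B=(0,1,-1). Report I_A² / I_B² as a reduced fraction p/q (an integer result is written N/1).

5/4

Same 1,2,3: normalisation and zero-m 3j drop out of the ratio.
A: Δ: 0! 2! 4! / 7! → 1/105; sum: t=0:+1/12 = 1/12; 3j²(1 2 3; 1 1 -2) = Δ·Π!·Σ² = 2/21  (sign -1)
B: Δ: 0! 2! 4! / 7! → 1/105; sum: t=0:+1/6 = 1/6; 3j²(1 2 3; 0 1 -1) = Δ·Π!·Σ² = 8/105  (sign +1)
I_A²/I_B² = (2/21)/(8/105) = 5/4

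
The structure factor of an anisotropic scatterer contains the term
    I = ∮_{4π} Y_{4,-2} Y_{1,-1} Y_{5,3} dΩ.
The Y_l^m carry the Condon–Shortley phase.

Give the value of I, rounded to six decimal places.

Rules hold: Σm=0, L=10 even, 3≤5≤5.
N = 9·3·11 = 297
Δ = 0!·8!·2!/11! = 1/495
Racah Σ t=0..0: t=0:+1/576 = 1/576
⇒ 3j(4 1 5; 0 0 0)² = 5/99, sgn -1
Racah Σ t=0..0: t=0:+1/2880 = 1/2880
⇒ 3j(4 1 5; -2 -1 3)² = 28/495, sgn +1
4πI² = N·(3j₀)²·(3jₘ)² = 28/33
I = -1·√(0.848485/4π) = -0.25984664

-0.259847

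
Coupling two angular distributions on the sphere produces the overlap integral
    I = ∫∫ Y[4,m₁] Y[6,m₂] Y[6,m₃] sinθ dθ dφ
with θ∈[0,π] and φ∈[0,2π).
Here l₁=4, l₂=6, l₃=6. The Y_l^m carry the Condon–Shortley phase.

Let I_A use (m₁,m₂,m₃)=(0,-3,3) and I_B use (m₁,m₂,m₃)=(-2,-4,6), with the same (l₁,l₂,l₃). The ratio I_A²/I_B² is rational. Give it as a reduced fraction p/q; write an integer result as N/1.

Same 4,6,6: normalisation and zero-m 3j drop out of the ratio.
A: Δ: 4! 4! 8! / 17! → 1/15315300; sum: t=0:+1/414720 t=1:−1/51840 t=2:+1/80640 t=3:−1/1451520 = -1/193536; 3j²(4 6 6; 0 -3 3) = Δ·Π!·Σ² = 81/17017  (sign +1)
B: Δ: 4! 4! 8! / 17! → 1/15315300; sum: t=2:+1/3870720 = 1/3870720; 3j²(4 6 6; -2 -4 6) = Δ·Π!·Σ² = 135/6188  (sign +1)
I_A²/I_B² = (81/17017)/(135/6188) = 12/55

12/55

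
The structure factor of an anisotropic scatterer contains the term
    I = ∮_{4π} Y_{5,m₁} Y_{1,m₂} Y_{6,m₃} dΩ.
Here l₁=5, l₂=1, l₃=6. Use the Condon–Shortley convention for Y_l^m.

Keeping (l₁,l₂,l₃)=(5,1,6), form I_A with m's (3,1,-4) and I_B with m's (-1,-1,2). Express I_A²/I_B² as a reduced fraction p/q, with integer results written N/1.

Shared (l₁,l₂,l₃)=(5,1,6): N and (l;000)² cancel in I_A²/I_B².
A: Δ = 0!·10!·2!/13! = 1/858; Racah Σ t=0..0: t=0:+1/161280 = 1/161280; ⇒ 3j(5 1 6; 3 1 -4)² = 15/286, sgn +1
B: Δ = 0!·10!·2!/13! = 1/858; Racah Σ t=0..0: t=0:+1/34560 = 1/34560; ⇒ 3j(5 1 6; -1 -1 2)² = 14/429, sgn +1
I_A²/I_B² = (15/286)/(14/429) = 45/28

45/28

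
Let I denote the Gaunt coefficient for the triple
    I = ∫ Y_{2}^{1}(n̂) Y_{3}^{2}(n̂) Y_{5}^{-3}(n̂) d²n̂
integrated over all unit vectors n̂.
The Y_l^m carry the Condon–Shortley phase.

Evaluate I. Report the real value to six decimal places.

-0.253584

m-sum 0 ✓  L=10 even ✓  1≤5≤5 ✓
Π(2lᵢ+1) = 5×7×11 = 385
triangle coeff Δ(2,3,5) = 1/2310
Σ_t [0,0]: t=0:+1/144 = 1/144
(3j)²=10/231 [(2 3 5; 0 0 0)], sign=-1
Σ_t [0,0]: t=0:+1/720 = 1/720
(3j)²=8/165 [(2 3 5; 1 2 -3)], sign=+1
⇒ 4πI² = 80/99
I = (-1)√(80/99/(4π)) = -0.25358436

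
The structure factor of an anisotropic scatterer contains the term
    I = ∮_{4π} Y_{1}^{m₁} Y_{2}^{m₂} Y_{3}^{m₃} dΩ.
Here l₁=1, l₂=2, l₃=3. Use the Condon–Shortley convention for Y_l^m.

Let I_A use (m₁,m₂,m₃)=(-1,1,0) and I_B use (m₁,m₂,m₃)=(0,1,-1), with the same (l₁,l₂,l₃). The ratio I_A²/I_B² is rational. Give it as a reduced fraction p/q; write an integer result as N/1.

3/8

l's match ⇒ only the (l;m) 3-j factors differ between A and B.
A: triangle coeff Δ(1,2,3) = 1/105; Σ_t [0,0]: t=0:+1/12 = 1/12; (3j)²=1/35 [(1 2 3; -1 1 0)], sign=-1
B: triangle coeff Δ(1,2,3) = 1/105; Σ_t [0,0]: t=0:+1/6 = 1/6; (3j)²=8/105 [(1 2 3; 0 1 -1)], sign=+1
I_A²/I_B² = (1/35)/(8/105) = 3/8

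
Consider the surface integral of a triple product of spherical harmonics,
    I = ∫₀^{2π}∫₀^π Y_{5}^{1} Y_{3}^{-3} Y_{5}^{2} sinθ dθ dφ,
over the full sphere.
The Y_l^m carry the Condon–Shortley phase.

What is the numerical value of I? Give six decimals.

L=13 odd ⇒ parity kills the (l;000) factor ⇒ I = 0

0.000000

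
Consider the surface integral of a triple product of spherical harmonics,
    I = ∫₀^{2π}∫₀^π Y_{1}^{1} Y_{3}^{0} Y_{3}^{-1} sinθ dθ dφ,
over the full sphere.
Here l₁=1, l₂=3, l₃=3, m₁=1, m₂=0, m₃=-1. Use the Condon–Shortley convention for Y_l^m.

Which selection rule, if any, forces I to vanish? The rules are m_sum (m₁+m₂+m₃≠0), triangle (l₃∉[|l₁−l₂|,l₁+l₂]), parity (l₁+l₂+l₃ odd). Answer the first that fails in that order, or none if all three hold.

azimuthal sum: 1 + 0 − 1 = 0  ✓
2 ≤ 3 ≤ 4 (triangle on l)  ✓
L = 1 + 3 + 3 = 7 (odd)  ✗

parity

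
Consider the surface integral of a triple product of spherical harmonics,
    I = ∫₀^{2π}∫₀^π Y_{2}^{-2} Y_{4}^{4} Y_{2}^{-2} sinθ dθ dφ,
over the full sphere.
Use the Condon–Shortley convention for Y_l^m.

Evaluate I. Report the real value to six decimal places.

0.337168

Checks pass: Σm=0; 8 even; l₃=2∈[2,6].
(2·2+1)(2·4+1)(2·2+1) = 225
Δ: 4! 0! 4! / 9! → 1/630
sum: t=2:+1/16 = 1/16
3j²(2 4 2; 0 0 0) = Δ·Π!·Σ² = 2/35  (sign +1)
sum: t=4:+1/576 = 1/576
3j²(2 4 2; -2 4 -2) = Δ·Π!·Σ² = 1/9  (sign +1)
combine: 4πI² = 225·2/35·1/9 = 10/7
take √, sign +1: I = 0.33716777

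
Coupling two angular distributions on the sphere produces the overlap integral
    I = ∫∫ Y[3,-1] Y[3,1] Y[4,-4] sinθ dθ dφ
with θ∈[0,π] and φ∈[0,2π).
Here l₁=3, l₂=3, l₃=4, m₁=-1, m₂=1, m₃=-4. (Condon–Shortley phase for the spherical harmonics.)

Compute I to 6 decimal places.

0.000000

m-sum = -1 + 1 − 4 = -4 ≠ 0 ⇒ I = 0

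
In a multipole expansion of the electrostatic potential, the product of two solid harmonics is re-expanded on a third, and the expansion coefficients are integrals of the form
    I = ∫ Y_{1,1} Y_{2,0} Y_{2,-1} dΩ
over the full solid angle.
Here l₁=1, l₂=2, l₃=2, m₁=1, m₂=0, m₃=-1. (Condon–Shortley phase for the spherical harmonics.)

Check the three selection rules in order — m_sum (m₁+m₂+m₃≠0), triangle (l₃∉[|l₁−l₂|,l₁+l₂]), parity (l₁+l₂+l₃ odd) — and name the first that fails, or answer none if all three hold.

azimuthal sum: 1 + 0 − 1 = 0  ✓
1 ≤ 2 ≤ 3 (triangle on l)  ✓
L = 1 + 2 + 2 = 5 (odd)  ✗

parity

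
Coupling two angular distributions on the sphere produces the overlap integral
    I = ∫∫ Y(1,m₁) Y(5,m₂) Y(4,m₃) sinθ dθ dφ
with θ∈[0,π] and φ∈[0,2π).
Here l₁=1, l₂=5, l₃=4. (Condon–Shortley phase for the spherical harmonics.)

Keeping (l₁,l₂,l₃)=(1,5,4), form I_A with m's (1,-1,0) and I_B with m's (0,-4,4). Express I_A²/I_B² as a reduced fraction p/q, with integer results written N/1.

5/3

Same 1,5,4: normalisation and zero-m 3j drop out of the ratio.
A: Δ: 2! 0! 8! / 11! → 1/495; sum: t=0:+1/1152 = 1/1152; 3j²(1 5 4; 1 -1 0) = Δ·Π!·Σ² = 1/33  (sign +1)
B: Δ: 2! 0! 8! / 11! → 1/495; sum: t=1:−1/40320 = -1/40320; 3j²(1 5 4; 0 -4 4) = Δ·Π!·Σ² = 1/55  (sign -1)
I_A²/I_B² = (1/33)/(1/55) = 5/3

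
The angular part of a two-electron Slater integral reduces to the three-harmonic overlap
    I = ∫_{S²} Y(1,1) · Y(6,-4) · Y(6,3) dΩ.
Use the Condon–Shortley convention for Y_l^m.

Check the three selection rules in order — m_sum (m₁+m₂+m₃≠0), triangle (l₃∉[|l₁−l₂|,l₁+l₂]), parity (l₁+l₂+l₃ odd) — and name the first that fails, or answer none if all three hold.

parity

azimuthal sum: 1 − 4 + 3 = 0  ✓
5 ≤ 6 ≤ 7 (triangle on l)  ✓
L = 1 + 6 + 6 = 13 (odd)  ✗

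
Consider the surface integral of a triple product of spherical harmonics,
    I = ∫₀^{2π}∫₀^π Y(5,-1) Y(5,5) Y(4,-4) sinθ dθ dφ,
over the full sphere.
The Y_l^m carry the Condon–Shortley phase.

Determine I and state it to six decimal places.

Checks pass: Σm=0; 14 even; l₃=4∈[0,10].
(2·5+1)(2·5+1)(2·4+1) = 1089
Δ: 6! 4! 4! / 15! → 1/3153150
sum: t=1:−1/69120 t=2:+1/1728 t=3:−1/576 t=4:+1/1728 t=5:−1/69120 = -7/11520
3j²(5 5 4; 0 0 0) = Δ·Π!·Σ² = 2/143  (sign -1)
sum: t=6:+1/414720 = 1/414720
3j²(5 5 4; -1 5 -4) = Δ·Π!·Σ² = 2/429  (sign +1)
combine: 4πI² = 1089·2/143·2/429 = 12/169
take √, sign -1: I = -0.07516962

-0.075170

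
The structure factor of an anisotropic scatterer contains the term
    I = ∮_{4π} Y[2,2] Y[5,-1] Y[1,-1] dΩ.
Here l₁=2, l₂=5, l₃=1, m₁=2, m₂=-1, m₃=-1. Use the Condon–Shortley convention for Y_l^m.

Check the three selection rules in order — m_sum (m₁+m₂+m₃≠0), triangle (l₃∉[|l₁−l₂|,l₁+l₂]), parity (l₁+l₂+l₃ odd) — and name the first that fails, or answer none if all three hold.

triangle

m₁+m₂+m₃ = 2 − 1 − 1 = 0  ✓
triangle: |2−5|=3 ≤ l₃=1 ≤ 2+5=7  ✗
parity: l₁+l₂+l₃ = 8 is even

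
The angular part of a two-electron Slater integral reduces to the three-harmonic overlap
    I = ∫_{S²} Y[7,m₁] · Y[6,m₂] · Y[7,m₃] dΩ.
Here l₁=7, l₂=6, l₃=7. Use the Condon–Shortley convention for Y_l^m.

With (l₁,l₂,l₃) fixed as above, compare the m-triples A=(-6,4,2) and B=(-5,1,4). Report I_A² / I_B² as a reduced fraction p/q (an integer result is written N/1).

52/33

l's match ⇒ only the (l;m) 3-j factors differ between A and B.
A: triangle coeff Δ(7,6,7) = 1/2444321880; Σ_t [5,6]: t=5:−1/580608000 t=6:+1/174182400 = 1/248832000; (3j)²=21/1615 [(7 6 7; -6 4 2)], sign=-1
B: triangle coeff Δ(7,6,7) = 1/2444321880; Σ_t [4,6]: t=4:+1/69672960 t=5:−1/29030400 t=6:+1/124416000 = -1/82944000; (3j)²=693/83980 [(7 6 7; -5 1 4)], sign=+1
I_A²/I_B² = (21/1615)/(693/83980) = 52/33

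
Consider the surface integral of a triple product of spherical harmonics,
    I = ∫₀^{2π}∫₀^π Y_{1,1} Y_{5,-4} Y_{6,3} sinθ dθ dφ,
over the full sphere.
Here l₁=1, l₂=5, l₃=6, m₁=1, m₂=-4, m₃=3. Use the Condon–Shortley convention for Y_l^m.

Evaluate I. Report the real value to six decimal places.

-0.070770

Rules hold: Σm=0, L=12 even, 4≤6≤6.
N = 3·11·13 = 429
Δ = 0!·2!·10!/13! = 1/858
Racah Σ t=0..0: t=0:+1/14400 = 1/14400
⇒ 3j(1 5 6; 0 0 0)² = 6/143, sgn +1
Racah Σ t=0..0: t=0:+1/725760 = 1/725760
⇒ 3j(1 5 6; 1 -4 3)² = 1/286, sgn -1
4πI² = N·(3j₀)²·(3jₘ)² = 9/143
I = -1·√(0.0629371/4π) = -0.07076985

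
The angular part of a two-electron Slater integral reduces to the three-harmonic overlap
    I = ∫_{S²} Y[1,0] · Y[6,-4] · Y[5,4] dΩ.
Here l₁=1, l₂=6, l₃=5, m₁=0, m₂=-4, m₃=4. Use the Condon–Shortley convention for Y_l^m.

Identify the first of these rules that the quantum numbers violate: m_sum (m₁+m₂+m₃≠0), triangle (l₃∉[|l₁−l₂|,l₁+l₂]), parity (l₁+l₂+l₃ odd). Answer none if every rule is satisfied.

m₁+m₂+m₃ = 0 − 4 + 4 = 0  ✓
triangle: |1−6|=5 ≤ l₃=5 ≤ 1+6=7  ✓
parity: l₁+l₂+l₃ = 12 is even  ✓

none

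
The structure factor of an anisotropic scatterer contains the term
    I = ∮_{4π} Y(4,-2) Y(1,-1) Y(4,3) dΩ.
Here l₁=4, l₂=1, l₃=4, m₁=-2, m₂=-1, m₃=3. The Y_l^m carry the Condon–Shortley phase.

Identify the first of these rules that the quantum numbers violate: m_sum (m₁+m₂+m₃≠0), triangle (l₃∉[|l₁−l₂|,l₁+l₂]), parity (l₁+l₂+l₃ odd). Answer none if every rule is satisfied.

Σmᵢ = 0  ✓
l₃∈[|l₁−l₂|,l₁+l₂]=[3,5], have l₃=4  ✓
Σlᵢ = 9 ⇒ odd  ✗

parity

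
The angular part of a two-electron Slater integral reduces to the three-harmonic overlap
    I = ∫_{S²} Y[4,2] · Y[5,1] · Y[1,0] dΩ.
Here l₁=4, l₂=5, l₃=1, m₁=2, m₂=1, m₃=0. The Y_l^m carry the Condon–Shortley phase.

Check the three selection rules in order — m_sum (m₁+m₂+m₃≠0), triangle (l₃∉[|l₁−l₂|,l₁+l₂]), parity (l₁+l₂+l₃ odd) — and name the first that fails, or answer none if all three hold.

m_sum

Σmᵢ = 3  ✗
l₃∈[|l₁−l₂|,l₁+l₂]=[1,9], have l₃=1
Σlᵢ = 10 ⇒ even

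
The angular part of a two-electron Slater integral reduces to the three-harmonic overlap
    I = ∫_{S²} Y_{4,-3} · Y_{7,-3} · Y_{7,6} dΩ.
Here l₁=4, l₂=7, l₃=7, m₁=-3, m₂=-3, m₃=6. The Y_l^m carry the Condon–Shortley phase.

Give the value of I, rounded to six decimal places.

Checks pass: Σm=0; 18 even; l₃=7∈[3,11].
(2·4+1)(2·7+1)(2·7+1) = 2025
Δ: 4! 4! 10! / 19! → 1/58198140
sum: t=0:+1/17418240 t=1:−1/622080 t=2:+1/230400 t=3:−1/622080 t=4:+1/17418240 = 1/806400
3j²(4 7 7; 0 0 0) = Δ·Π!·Σ² = 2268/230945  (sign -1)
sum: t=3:−1/52254720 t=4:+1/522547200 = -1/58060800
3j²(4 7 7; -3 -3 6) = Δ·Π!·Σ² = 9/646  (sign +1)
combine: 4πI² = 2025·2268/230945·9/646 = 4133430/14919047
take √, sign -1: I = -0.14848406

-0.148484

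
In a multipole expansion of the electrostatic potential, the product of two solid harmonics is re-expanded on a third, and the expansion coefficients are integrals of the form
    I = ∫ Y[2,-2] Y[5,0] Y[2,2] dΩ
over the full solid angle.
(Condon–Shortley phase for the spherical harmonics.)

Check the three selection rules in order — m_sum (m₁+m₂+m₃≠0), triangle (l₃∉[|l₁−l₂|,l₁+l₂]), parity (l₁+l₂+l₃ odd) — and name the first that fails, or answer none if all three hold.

triangle

Σmᵢ = 0  ✓
l₃∈[|l₁−l₂|,l₁+l₂]=[3,7], have l₃=2  ✗
Σlᵢ = 9 ⇒ odd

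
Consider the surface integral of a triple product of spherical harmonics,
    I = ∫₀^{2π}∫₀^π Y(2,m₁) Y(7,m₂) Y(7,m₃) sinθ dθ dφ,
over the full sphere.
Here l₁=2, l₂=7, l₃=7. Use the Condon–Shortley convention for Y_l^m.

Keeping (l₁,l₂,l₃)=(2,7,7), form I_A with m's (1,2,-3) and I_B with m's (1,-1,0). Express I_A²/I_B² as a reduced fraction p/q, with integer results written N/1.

625/28

Same 2,7,7: normalisation and zero-m 3j drop out of the ratio.
A: Δ: 2! 2! 12! / 17! → 1/185640; sum: t=0:+1/4354560 t=1:−1/1935360 = -1/3483648; 3j²(2 7 7; 1 2 -3) = Δ·Π!·Σ² = 125/12376  (sign -1)
B: Δ: 2! 2! 12! / 17! → 1/185640; sum: t=0:+1/1036800 t=1:−1/1209600 = 1/7257600; 3j²(2 7 7; 1 -1 0) = Δ·Π!·Σ² = 1/2210  (sign -1)
I_A²/I_B² = (125/12376)/(1/2210) = 625/28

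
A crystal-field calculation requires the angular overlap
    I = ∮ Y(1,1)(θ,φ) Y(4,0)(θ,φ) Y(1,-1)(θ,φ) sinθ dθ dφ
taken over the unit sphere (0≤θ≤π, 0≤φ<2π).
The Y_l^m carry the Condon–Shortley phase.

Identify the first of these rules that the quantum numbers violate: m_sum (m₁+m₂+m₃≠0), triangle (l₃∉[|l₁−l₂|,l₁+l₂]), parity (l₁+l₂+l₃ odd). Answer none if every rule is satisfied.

triangle

azimuthal sum: 1 + 0 − 1 = 0  ✓
3 ≤ 1 ≤ 5 (triangle on l)  ✗
L = 1 + 4 + 1 = 6 (even)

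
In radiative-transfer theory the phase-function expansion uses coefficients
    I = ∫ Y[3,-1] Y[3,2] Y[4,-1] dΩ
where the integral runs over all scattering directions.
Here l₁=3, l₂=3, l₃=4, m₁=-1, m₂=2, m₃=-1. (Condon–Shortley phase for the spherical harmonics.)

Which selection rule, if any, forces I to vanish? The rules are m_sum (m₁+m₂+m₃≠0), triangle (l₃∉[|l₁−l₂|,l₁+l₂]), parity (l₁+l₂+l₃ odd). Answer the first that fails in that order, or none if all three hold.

none

azimuthal sum: -1 + 2 − 1 = 0  ✓
0 ≤ 4 ≤ 6 (triangle on l)  ✓
L = 3 + 3 + 4 = 10 (even)  ✓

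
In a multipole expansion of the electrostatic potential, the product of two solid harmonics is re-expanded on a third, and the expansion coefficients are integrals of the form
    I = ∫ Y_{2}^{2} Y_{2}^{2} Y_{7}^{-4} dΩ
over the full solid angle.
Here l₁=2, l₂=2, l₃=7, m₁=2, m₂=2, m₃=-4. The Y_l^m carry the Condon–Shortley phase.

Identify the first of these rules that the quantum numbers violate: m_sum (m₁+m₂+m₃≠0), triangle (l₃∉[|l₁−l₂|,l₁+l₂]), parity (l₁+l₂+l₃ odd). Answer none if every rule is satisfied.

Σmᵢ = 0  ✓
l₃∈[|l₁−l₂|,l₁+l₂]=[0,4], have l₃=7  ✗
Σlᵢ = 11 ⇒ odd

triangle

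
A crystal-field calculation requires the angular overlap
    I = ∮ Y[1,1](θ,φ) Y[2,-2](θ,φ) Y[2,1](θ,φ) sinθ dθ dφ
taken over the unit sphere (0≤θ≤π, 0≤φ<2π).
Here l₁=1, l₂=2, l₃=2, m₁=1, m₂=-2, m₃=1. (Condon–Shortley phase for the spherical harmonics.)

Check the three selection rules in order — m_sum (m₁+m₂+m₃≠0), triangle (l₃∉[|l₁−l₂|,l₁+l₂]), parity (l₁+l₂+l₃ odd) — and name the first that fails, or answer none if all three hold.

m₁+m₂+m₃ = 1 − 2 + 1 = 0  ✓
triangle: |1−2|=1 ≤ l₃=2 ≤ 1+2=3  ✓
parity: l₁+l₂+l₃ = 5 is odd  ✗

parity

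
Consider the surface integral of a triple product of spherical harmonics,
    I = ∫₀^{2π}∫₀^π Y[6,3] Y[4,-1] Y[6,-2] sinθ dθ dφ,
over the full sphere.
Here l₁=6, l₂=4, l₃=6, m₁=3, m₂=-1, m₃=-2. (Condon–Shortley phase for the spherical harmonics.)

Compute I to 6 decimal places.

-0.131554

Checks pass: Σm=0; 16 even; l₃=6∈[2,10].
(2·6+1)(2·4+1)(2·6+1) = 1521
Δ: 4! 8! 4! / 17! → 1/15315300
sum: t=0:+1/829440 t=1:−1/25920 t=2:+1/9216 t=3:−1/25920 t=4:+1/829440 = 7/207360
3j²(6 4 6; 0 0 0) = Δ·Π!·Σ² = 28/2431  (sign +1)
sum: t=0:+1/103680 t=1:−1/34560 t=2:+1/120960 t=3:−1/5806080 = -13/1161216
3j²(6 4 6; 3 -1 -2) = Δ·Π!·Σ² = 65/5236  (sign -1)
combine: 4πI² = 1521·28/2431·65/5236 = 7605/34969
take √, sign -1: I = -0.13155370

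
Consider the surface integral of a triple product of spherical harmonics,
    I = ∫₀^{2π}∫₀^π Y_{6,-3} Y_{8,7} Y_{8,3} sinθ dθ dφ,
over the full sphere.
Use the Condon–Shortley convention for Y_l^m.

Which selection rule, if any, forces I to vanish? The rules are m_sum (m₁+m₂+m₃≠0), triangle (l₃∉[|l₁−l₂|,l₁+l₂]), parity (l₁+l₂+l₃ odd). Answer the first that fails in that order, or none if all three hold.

m_sum

Σmᵢ = 7  ✗
l₃∈[|l₁−l₂|,l₁+l₂]=[2,14], have l₃=8
Σlᵢ = 22 ⇒ even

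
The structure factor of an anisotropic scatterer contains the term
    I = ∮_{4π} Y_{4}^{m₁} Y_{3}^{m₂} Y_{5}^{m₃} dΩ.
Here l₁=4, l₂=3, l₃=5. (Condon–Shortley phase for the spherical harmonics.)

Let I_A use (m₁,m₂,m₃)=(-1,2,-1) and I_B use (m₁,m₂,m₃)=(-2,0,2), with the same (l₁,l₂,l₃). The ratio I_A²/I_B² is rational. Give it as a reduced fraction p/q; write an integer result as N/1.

3125/84

Shared (l₁,l₂,l₃)=(4,3,5): N and (l;000)² cancel in I_A²/I_B².
A: Δ = 2!·6!·4!/13! = 1/180180; Racah Σ t=1..2: t=1:−1/1152 t=2:+1/432 = 5/3456; ⇒ 3j(4 3 5; -1 2 -1)² = 625/36036, sgn +1
B: Δ = 2!·6!·4!/13! = 1/180180; Racah Σ t=0..2: t=0:+1/8640 t=1:−1/480 t=2:+1/576 = -1/4320; ⇒ 3j(4 3 5; -2 0 2)² = 1/2145, sgn +1
I_A²/I_B² = (625/36036)/(1/2145) = 3125/84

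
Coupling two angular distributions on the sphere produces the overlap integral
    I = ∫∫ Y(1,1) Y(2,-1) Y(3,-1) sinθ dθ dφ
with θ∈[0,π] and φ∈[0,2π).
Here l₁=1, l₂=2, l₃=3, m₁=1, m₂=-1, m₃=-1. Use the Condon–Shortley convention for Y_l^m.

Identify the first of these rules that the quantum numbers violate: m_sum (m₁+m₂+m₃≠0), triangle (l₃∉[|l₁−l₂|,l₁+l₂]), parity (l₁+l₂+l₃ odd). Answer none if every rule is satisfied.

m_sum

azimuthal sum: 1 − 1 − 1 = -1  ✗
1 ≤ 3 ≤ 3 (triangle on l)
L = 1 + 2 + 3 = 6 (even)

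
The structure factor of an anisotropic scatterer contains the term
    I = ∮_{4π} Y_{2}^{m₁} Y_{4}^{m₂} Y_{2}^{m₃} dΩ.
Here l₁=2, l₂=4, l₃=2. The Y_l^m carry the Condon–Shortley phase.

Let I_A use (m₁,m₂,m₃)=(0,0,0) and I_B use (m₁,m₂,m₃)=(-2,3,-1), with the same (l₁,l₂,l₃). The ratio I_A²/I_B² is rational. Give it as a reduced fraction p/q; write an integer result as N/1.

l's match ⇒ only the (l;m) 3-j factors differ between A and B.
A: triangle coeff Δ(2,4,2) = 1/630; Σ_t [2,2]: t=2:+1/16 = 1/16; (3j)²=2/35 [(2 4 2; 0 0 0)], sign=+1
B: triangle coeff Δ(2,4,2) = 1/630; Σ_t [4,4]: t=4:+1/144 = 1/144; (3j)²=1/18 [(2 4 2; -2 3 -1)], sign=-1
I_A²/I_B² = (2/35)/(1/18) = 36/35

36/35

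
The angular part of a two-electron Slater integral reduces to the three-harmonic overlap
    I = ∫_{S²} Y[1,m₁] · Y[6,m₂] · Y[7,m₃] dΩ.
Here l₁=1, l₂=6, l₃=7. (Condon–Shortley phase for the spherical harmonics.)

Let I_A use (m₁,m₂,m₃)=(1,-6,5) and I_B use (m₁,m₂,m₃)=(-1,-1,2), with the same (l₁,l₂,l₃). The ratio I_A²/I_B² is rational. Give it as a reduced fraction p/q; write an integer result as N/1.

Same 1,6,7: normalisation and zero-m 3j drop out of the ratio.
A: Δ: 0! 2! 12! / 15! → 1/1365; sum: t=0:+1/958003200 = 1/958003200; 3j²(1 6 7; 1 -6 5) = Δ·Π!·Σ² = 1/1365  (sign +1)
B: Δ: 0! 2! 12! / 15! → 1/1365; sum: t=0:+1/1209600 = 1/1209600; 3j²(1 6 7; -1 -1 2) = Δ·Π!·Σ² = 12/455  (sign -1)
I_A²/I_B² = (1/1365)/(12/455) = 1/36

1/36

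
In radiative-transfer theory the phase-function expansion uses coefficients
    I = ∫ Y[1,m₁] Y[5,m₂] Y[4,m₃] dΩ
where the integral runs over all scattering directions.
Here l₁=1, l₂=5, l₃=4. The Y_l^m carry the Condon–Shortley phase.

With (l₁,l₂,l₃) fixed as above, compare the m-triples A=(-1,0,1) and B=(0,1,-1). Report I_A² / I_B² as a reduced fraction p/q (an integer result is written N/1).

l's match ⇒ only the (l;m) 3-j factors differ between A and B.
A: triangle coeff Δ(1,5,4) = 1/495; Σ_t [2,2]: t=2:+1/1440 = 1/1440; (3j)²=2/99 [(1 5 4; -1 0 1)], sign=-1
B: triangle coeff Δ(1,5,4) = 1/495; Σ_t [1,1]: t=1:−1/720 = -1/720; (3j)²=8/165 [(1 5 4; 0 1 -1)], sign=+1
I_A²/I_B² = (2/99)/(8/165) = 5/12

5/12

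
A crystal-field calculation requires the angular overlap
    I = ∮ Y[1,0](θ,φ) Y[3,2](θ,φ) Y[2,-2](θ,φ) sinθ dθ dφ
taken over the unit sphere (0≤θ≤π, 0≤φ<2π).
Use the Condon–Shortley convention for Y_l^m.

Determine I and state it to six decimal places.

0.184674

Checks pass: Σm=0; 6 even; l₃=2∈[2,4].
(2·1+1)(2·3+1)(2·2+1) = 105
Δ: 2! 0! 4! / 7! → 1/105
sum: t=1:−1/4 = -1/4
3j²(1 3 2; 0 0 0) = Δ·Π!·Σ² = 3/35  (sign -1)
sum: t=1:−1/24 = -1/24
3j²(1 3 2; 0 2 -2) = Δ·Π!·Σ² = 1/21  (sign -1)
combine: 4πI² = 105·3/35·1/21 = 3/7
take √, sign +1: I = 0.18467439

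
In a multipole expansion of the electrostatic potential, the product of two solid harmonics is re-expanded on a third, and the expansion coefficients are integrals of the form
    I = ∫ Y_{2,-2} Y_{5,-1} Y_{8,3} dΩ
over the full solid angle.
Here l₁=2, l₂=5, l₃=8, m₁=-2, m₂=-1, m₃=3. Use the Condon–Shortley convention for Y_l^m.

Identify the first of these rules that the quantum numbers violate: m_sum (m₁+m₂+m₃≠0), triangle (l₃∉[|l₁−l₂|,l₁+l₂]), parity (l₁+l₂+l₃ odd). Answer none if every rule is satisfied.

azimuthal sum: -2 − 1 + 3 = 0  ✓
3 ≤ 8 ≤ 7 (triangle on l)  ✗
L = 2 + 5 + 8 = 15 (odd)

triangle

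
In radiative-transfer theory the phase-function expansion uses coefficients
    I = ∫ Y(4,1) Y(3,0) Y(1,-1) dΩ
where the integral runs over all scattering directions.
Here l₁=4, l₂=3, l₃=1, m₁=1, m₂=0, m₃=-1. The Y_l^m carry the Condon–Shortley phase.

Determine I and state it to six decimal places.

Rules hold: Σm=0, L=8 even, 1≤1≤7.
N = 9·7·3 = 189
Δ = 6!·2!·0!/9! = 1/252
Racah Σ t=3..3: t=3:−1/36 = -1/36
⇒ 3j(4 3 1; 0 0 0)² = 4/63, sgn +1
Racah Σ t=3..3: t=3:−1/72 = -1/72
⇒ 3j(4 3 1; 1 0 -1)² = 5/126, sgn -1
4πI² = N·(3j₀)²·(3jₘ)² = 10/21
I = -1·√(0.47619/4π) = -0.19466390

-0.194664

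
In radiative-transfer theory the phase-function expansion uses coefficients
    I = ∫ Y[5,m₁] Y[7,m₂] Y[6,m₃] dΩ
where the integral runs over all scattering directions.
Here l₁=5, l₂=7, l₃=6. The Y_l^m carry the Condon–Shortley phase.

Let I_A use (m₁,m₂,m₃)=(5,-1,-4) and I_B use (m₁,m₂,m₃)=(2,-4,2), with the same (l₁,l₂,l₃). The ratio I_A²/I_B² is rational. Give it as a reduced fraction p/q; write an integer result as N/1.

19600/24057

Shared (l₁,l₂,l₃)=(5,7,6): N and (l;000)² cancel in I_A²/I_B².
A: Δ = 6!·4!·8!/19! = 1/174594420; Racah Σ t=0..0: t=0:+1/24883200 = 1/24883200; ⇒ 3j(5 7 6; 5 -1 -4)² = 980/138567, sgn +1
B: Δ = 6!·4!·8!/19! = 1/174594420; Racah Σ t=0..3: t=0:+1/3110400 t=1:−1/691200 t=2:+1/1451520 t=3:−1/34836480 = -1/2150400; ⇒ 3j(5 7 6; 2 -4 2)² = 729/83980, sgn -1
I_A²/I_B² = (980/138567)/(729/83980) = 19600/24057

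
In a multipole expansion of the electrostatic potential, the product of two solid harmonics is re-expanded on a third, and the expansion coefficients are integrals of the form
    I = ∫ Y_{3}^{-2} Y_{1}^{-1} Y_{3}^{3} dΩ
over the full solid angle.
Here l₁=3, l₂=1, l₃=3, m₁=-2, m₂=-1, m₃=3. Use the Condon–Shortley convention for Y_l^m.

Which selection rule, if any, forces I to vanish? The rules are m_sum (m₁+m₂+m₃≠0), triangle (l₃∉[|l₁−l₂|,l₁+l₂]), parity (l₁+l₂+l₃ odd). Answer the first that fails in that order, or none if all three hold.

parity

azimuthal sum: -2 − 1 + 3 = 0  ✓
2 ≤ 3 ≤ 4 (triangle on l)  ✓
L = 3 + 1 + 3 = 7 (odd)  ✗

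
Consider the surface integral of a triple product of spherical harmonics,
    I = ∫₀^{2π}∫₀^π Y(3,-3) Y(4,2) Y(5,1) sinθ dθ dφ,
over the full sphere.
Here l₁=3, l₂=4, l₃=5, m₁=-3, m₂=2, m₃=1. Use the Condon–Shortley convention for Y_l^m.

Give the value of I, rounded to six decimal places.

0.143662

Rules hold: Σm=0, L=12 even, 1≤5≤7.
N = 7·9·11 = 693
Δ = 2!·4!·6!/13! = 1/180180
Racah Σ t=0..2: t=0:+1/576 t=1:−1/144 t=2:+1/576 = -1/288
⇒ 3j(3 4 5; 0 0 0)² = 20/1001, sgn +1
Racah Σ t=2..2: t=2:+1/2304 = 1/2304
⇒ 3j(3 4 5; -3 2 1)² = 75/4004, sgn +1
4πI² = N·(3j₀)²·(3jₘ)² = 3375/13013
I = +1·√(0.259356/4π) = 0.14366244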